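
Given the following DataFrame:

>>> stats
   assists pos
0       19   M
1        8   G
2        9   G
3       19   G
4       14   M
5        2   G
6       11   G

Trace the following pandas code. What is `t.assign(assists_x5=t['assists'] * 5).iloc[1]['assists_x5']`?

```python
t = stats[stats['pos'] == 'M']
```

filter rows where pos == 'M':
   assists pos
0       19   M
4       14   M
add column assists_x5 = t['assists'] * 5:
   assists pos  assists_x5
0       19   M          95
4       14   M          70
Reading off the value at position 1, column 'assists_x5', we get 70.

70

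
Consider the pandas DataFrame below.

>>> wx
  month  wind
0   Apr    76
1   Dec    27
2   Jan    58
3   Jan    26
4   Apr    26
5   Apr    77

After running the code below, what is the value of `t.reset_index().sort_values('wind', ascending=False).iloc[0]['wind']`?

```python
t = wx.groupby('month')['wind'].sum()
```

group by month, sum of wind:
month
Apr    179
Dec     27
Jan     84
Name: wind, dtype: int64
reset_index():
  month  wind
0   Apr   179
1   Dec    27
2   Jan    84
sort by wind descending:
  month  wind
0   Apr   179
2   Jan    84
1   Dec    27

179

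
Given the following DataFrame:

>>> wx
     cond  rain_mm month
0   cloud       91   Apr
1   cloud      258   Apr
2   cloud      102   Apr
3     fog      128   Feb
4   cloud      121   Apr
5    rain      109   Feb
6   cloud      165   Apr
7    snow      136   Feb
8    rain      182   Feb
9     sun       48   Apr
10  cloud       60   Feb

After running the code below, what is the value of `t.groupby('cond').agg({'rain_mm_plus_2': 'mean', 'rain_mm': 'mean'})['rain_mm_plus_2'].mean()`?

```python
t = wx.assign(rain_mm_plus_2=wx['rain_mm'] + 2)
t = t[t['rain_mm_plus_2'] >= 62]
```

137.583333333

add column rain_mm_plus_2 = wx['rain_mm'] + 2:
     cond  rain_mm month  rain_mm_plus_2
0   cloud       91   Apr              93
1   cloud      258   Apr             260
2   cloud      102   Apr             104
3     fog      128   Feb             130
4   cloud      121   Apr             123
5    rain      109   Feb             111
6   cloud      165   Apr             167
7    snow      136   Feb             138
8    rain      182   Feb             184
9     sun       48   Apr              50
10  cloud       60   Feb              62
filter rows where rain_mm_plus_2 >= 62:
     cond  rain_mm month  rain_mm_plus_2
0   cloud       91   Apr              93
1   cloud      258   Apr             260
2   cloud      102   Apr             104
3     fog      128   Feb             130
4   cloud      121   Apr             123
5    rain      109   Feb             111
6   cloud      165   Apr             167
7    snow      136   Feb             138
8    rain      182   Feb             184
10  cloud       60   Feb              62
group by cond: mean(rain_mm_plus_2), mean(rain_mm):
       rain_mm_plus_2     rain_mm
cond                             
cloud      134.833333  132.833333
fog        130.000000  128.000000
rain       147.500000  145.500000
snow       138.000000  136.000000
Then the mean of column 'rain_mm_plus_2': 137.583333333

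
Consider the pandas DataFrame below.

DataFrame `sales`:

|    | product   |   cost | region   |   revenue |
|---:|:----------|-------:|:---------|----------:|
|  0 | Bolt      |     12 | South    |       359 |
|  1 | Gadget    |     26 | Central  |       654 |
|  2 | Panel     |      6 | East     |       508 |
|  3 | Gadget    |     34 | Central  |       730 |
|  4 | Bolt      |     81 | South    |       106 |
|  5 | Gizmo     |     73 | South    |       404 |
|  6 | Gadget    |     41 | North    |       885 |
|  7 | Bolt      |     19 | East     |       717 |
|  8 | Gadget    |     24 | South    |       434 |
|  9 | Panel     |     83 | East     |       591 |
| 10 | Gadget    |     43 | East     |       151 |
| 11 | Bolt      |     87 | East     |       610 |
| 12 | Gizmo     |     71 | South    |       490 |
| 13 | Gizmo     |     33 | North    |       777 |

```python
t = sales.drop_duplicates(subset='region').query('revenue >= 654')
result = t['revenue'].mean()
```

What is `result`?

769.5

drop duplicate region (keep=first):
  product  cost   region  revenue
0    Bolt    12    South      359
1  Gadget    26  Central      654
2   Panel     6     East      508
6  Gadget    41    North      885
filter rows where revenue >= 654:
  product  cost   region  revenue
1  Gadget    26  Central      654
6  Gadget    41    North      885
Reading off the mean of column 'revenue', we get 769.5.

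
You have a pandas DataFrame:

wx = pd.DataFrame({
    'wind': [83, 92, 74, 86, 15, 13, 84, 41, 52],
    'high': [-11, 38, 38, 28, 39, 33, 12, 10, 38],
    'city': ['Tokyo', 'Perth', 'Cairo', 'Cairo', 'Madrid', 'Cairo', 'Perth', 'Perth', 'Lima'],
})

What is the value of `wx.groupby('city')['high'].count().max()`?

group by city, count of high:
city
Cairo     3
Lima      1
Madrid    1
Perth     3
Tokyo     1
Name: high, dtype: int64
max of the resulting series → 3

3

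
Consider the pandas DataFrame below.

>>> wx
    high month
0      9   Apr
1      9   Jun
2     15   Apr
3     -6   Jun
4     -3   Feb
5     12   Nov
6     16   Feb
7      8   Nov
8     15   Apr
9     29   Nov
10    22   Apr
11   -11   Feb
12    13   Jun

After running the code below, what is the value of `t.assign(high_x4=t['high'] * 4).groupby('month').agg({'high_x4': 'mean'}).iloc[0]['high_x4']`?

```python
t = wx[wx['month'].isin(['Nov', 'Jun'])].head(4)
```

filter rows where month in ['Nov', 'Jun']:
    high month
1      9   Jun
3     -6   Jun
5     12   Nov
7      8   Nov
9     29   Nov
12    13   Jun
take first 4 rows:
   high month
1     9   Jun
3    -6   Jun
5    12   Nov
7     8   Nov
add column high_x4 = t['high'] * 4:
   high month  high_x4
1     9   Jun       36
3    -6   Jun      -24
5    12   Nov       48
7     8   Nov       32
group by month, mean of high_x4:
       high_x4
month         
Jun        6.0
Nov       40.0

6.0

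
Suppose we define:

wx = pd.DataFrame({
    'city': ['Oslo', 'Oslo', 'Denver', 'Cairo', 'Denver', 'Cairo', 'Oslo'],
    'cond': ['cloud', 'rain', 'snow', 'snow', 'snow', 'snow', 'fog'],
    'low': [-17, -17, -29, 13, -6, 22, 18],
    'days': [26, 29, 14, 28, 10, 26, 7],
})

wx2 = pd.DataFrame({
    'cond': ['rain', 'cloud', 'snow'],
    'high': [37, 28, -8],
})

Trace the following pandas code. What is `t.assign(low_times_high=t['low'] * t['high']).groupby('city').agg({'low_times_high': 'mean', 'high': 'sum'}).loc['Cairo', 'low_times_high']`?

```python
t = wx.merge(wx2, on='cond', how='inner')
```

-140.0

merge on 'cond' (how='inner') → 6 rows:
     city   cond  low  days  high
0    Oslo  cloud  -17    26    28
1    Oslo   rain  -17    29    37
2  Denver   snow  -29    14    -8
3   Cairo   snow   13    28    -8
4  Denver   snow   -6    10    -8
5   Cairo   snow   22    26    -8
add column low_times_high = t['low'] * t['high']:
     city   cond  low  days  high  low_times_high
0    Oslo  cloud  -17    26    28            -476
1    Oslo   rain  -17    29    37            -629
2  Denver   snow  -29    14    -8             232
3   Cairo   snow   13    28    -8            -104
4  Denver   snow   -6    10    -8              48
5   Cairo   snow   22    26    -8            -176
group by city: mean(low_times_high), sum(high):
        low_times_high  high
city                        
Cairo           -140.0   -16
Denver           140.0   -16
Oslo            -552.5    65
Hence -140.0.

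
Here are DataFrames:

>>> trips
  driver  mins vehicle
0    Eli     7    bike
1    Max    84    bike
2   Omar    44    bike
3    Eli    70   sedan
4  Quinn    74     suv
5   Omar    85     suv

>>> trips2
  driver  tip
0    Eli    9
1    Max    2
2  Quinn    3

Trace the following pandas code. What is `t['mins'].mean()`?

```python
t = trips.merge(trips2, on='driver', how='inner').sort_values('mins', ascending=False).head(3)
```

76.0

merge on 'driver' (how='inner') → 4 rows:
  driver  mins vehicle  tip
0    Eli     7    bike    9
1    Max    84    bike    2
2    Eli    70   sedan    9
3  Quinn    74     suv    3
sort by mins descending:
  driver  mins vehicle  tip
1    Max    84    bike    2
3  Quinn    74     suv    3
2    Eli    70   sedan    9
0    Eli     7    bike    9
take first 3 rows:
  driver  mins vehicle  tip
1    Max    84    bike    2
3  Quinn    74     suv    3
2    Eli    70   sedan    9
Hence 76.0.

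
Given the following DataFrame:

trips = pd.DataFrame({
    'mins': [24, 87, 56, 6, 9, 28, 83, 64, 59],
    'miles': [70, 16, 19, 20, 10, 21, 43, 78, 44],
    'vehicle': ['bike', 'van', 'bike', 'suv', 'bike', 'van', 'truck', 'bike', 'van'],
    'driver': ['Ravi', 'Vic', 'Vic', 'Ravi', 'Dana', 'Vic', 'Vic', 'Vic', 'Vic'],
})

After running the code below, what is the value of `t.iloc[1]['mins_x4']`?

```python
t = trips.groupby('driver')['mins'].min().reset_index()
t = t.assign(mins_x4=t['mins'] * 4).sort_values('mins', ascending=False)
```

group by driver, min of mins:
driver
Dana     9
Ravi     6
Vic     28
Name: mins, dtype: int64
reset_index():
  driver  mins
0   Dana     9
1   Ravi     6
2    Vic    28
add column mins_x4 = t['mins'] * 4:
  driver  mins  mins_x4
0   Dana     9       36
1   Ravi     6       24
2    Vic    28      112
sort by mins descending:
  driver  mins  mins_x4
2    Vic    28      112
0   Dana     9       36
1   Ravi     6       24

36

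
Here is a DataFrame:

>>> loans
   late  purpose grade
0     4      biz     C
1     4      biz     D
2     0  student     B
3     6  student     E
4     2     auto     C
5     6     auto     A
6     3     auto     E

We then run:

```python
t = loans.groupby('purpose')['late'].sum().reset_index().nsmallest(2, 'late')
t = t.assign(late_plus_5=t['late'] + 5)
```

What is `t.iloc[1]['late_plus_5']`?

group by purpose, sum of late:
purpose
auto       11
biz         8
student     6
Name: late, dtype: int64
reset_index():
   purpose  late
0     auto    11
1      biz     8
2  student     6
take 2 rows with smallest late:
   purpose  late
2  student     6
1      biz     8
add column late_plus_5 = t['late'] + 5:
   purpose  late  late_plus_5
2  student     6           11
1      biz     8           13
Then the value at position 1, column 'late_plus_5': 13

13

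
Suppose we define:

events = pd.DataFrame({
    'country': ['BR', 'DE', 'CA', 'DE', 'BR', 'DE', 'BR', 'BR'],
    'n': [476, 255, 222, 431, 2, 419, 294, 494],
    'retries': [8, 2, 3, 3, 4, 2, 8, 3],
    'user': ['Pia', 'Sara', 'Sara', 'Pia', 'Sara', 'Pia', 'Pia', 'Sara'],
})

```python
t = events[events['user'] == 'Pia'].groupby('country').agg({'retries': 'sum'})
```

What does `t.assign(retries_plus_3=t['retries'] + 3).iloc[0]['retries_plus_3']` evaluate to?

19

filter rows where user == 'Pia':
  country    n  retries user
0      BR  476        8  Pia
3      DE  431        3  Pia
5      DE  419        2  Pia
6      BR  294        8  Pia
group by country, sum of retries:
         retries
country         
BR            16
DE             5
add column retries_plus_3 = t['retries'] + 3:
         retries  retries_plus_3
country                         
BR            16              19
DE             5               8
value at position 0, column 'retries_plus_3' → 19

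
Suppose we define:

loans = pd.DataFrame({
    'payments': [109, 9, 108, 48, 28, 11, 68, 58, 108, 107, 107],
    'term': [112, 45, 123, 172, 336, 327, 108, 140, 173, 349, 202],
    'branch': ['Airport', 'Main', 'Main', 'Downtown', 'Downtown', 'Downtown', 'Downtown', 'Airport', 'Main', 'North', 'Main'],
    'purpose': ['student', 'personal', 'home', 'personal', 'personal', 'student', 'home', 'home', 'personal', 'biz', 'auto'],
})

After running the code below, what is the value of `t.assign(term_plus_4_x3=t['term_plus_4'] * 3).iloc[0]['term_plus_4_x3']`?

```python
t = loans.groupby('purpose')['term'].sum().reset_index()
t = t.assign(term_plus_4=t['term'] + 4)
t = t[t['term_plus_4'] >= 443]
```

group by purpose, sum of term:
purpose
auto        202
biz         349
home        371
personal    726
student     439
Name: term, dtype: int64
reset_index():
    purpose  term
0      auto   202
1       biz   349
2      home   371
3  personal   726
4   student   439
add column term_plus_4 = t['term'] + 4:
    purpose  term  term_plus_4
0      auto   202          206
1       biz   349          353
2      home   371          375
3  personal   726          730
4   student   439          443
filter rows where term_plus_4 >= 443:
    purpose  term  term_plus_4
3  personal   726          730
4   student   439          443
add column term_plus_4_x3 = t['term_plus_4'] * 3:
    purpose  term  term_plus_4  term_plus_4_x3
3  personal   726          730            2190
4   student   439          443            1329
Finally, value at position 0, column 'term_plus_4_x3' = 2190.

2190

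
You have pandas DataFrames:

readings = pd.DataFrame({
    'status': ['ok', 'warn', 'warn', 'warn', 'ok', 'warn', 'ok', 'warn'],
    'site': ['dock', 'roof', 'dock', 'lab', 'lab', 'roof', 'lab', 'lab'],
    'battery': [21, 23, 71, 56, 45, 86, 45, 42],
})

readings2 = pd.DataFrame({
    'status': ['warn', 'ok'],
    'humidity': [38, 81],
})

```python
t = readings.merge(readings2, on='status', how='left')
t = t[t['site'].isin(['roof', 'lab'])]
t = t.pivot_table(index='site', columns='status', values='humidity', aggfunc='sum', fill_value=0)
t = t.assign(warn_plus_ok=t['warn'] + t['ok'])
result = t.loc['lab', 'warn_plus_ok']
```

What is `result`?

merge on 'status' (how='left') → 8 rows:
  status  site  battery  humidity
0     ok  dock       21        81
1   warn  roof       23        38
2   warn  dock       71        38
3   warn   lab       56        38
4     ok   lab       45        81
5   warn  roof       86        38
6     ok   lab       45        81
7   warn   lab       42        38
filter rows where site in ['roof', 'lab']:
  status  site  battery  humidity
1   warn  roof       23        38
3   warn   lab       56        38
4     ok   lab       45        81
5   warn  roof       86        38
6     ok   lab       45        81
7   warn   lab       42        38
pivot: rows=site, cols=status, sum(humidity):
status   ok  warn
site             
lab     162    76
roof      0    76
add column warn_plus_ok = t['warn'] + t['ok']:
status   ok  warn  warn_plus_ok
site                           
lab     162    76           238
roof      0    76            76
Hence 238.

238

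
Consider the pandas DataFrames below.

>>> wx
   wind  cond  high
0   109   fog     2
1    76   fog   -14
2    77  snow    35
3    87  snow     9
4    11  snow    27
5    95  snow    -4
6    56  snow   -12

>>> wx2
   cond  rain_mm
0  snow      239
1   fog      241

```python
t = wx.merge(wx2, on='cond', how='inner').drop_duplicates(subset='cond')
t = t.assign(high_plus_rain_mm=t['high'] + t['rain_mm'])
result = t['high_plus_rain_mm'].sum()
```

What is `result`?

merge on 'cond' (how='inner') → 7 rows:
   wind  cond  high  rain_mm
0   109   fog     2      241
1    76   fog   -14      241
2    77  snow    35      239
3    87  snow     9      239
4    11  snow    27      239
5    95  snow    -4      239
6    56  snow   -12      239
drop duplicate cond (keep=first):
   wind  cond  high  rain_mm
0   109   fog     2      241
2    77  snow    35      239
add column high_plus_rain_mm = t['high'] + t['rain_mm']:
   wind  cond  high  rain_mm  high_plus_rain_mm
0   109   fog     2      241                243
2    77  snow    35      239                274
Reading off the sum of column 'high_plus_rain_mm', we get 517.

517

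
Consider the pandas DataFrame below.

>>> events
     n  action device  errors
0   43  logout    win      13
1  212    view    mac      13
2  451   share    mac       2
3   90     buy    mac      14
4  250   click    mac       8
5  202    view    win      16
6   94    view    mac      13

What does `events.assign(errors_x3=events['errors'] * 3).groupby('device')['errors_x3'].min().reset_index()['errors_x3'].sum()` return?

add column errors_x3 = events['errors'] * 3:
     n  action device  errors  errors_x3
0   43  logout    win      13         39
1  212    view    mac      13         39
2  451   share    mac       2          6
3   90     buy    mac      14         42
4  250   click    mac       8         24
5  202    view    win      16         48
6   94    view    mac      13         39
group by device, min of errors_x3:
device
mac     6
win    39
Name: errors_x3, dtype: int64
reset_index():
  device  errors_x3
0    mac          6
1    win         39
Then the sum of column 'errors_x3': 45

45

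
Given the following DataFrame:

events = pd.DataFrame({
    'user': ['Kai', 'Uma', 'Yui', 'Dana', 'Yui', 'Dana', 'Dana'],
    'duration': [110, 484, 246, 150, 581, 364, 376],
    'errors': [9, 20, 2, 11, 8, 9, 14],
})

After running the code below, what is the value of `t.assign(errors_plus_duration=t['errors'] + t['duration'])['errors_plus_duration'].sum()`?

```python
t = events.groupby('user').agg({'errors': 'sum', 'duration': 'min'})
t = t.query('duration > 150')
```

group by user: sum(errors), min(duration):
      errors  duration
user                  
Dana      34       150
Kai        9       110
Uma       20       484
Yui       10       246
filter rows where duration > 150:
      errors  duration
user                  
Uma       20       484
Yui       10       246
add column errors_plus_duration = t['errors'] + t['duration']:
      errors  duration  errors_plus_duration
user                                        
Uma       20       484                   504
Yui       10       246                   256

760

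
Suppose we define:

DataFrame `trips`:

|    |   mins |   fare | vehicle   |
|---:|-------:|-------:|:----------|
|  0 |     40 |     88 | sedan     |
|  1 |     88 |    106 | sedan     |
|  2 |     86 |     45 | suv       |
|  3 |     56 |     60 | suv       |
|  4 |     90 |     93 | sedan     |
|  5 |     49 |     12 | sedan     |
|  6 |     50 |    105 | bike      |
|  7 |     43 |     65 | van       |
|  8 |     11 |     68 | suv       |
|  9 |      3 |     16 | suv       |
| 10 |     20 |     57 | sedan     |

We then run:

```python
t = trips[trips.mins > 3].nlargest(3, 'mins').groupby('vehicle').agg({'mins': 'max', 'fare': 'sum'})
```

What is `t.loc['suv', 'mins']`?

filter rows where mins > 3:
    mins  fare vehicle
0     40    88   sedan
1     88   106   sedan
2     86    45     suv
3     56    60     suv
4     90    93   sedan
5     49    12   sedan
6     50   105    bike
7     43    65     van
8     11    68     suv
10    20    57   sedan
take 3 rows with largest mins:
   mins  fare vehicle
4    90    93   sedan
1    88   106   sedan
2    86    45     suv
group by vehicle: max(mins), sum(fare):
         mins  fare
vehicle            
sedan      90   199
suv        86    45
Finally, value at row 'suv', column 'mins' = 86.

86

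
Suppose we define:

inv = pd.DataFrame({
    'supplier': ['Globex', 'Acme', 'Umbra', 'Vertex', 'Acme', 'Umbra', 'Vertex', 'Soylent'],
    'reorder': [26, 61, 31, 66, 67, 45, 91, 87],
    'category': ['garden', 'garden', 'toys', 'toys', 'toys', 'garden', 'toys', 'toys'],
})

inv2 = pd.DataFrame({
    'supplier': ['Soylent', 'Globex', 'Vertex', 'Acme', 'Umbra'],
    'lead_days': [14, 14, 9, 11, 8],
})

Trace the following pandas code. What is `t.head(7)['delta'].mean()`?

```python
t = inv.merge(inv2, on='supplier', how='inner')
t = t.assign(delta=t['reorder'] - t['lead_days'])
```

45.2857142857

merge on 'supplier' (how='inner') → 8 rows:
  supplier  reorder category  lead_days
0   Globex       26   garden         14
1     Acme       61   garden         11
2    Umbra       31     toys          8
3   Vertex       66     toys          9
4     Acme       67     toys         11
5    Umbra       45   garden          8
6   Vertex       91     toys          9
7  Soylent       87     toys         14
add column delta = t['reorder'] - t['lead_days']:
  supplier  reorder category  lead_days  delta
0   Globex       26   garden         14     12
1     Acme       61   garden         11     50
2    Umbra       31     toys          8     23
3   Vertex       66     toys          9     57
4     Acme       67     toys         11     56
5    Umbra       45   garden          8     37
6   Vertex       91     toys          9     82
7  Soylent       87     toys         14     73
take first 7 rows:
  supplier  reorder category  lead_days  delta
0   Globex       26   garden         14     12
1     Acme       61   garden         11     50
2    Umbra       31     toys          8     23
3   Vertex       66     toys          9     57
4     Acme       67     toys         11     56
5    Umbra       45   garden          8     37
6   Vertex       91     toys          9     82
Taking the mean of column 'delta' gives 45.2857142857.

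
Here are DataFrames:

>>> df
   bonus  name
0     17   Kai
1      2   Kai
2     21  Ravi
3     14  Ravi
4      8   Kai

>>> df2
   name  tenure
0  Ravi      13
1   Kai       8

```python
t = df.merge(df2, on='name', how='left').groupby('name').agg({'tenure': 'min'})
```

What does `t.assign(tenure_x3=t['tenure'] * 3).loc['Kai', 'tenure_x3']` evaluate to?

merge on 'name' (how='left') → 5 rows:
   bonus  name  tenure
0     17   Kai       8
1      2   Kai       8
2     21  Ravi      13
3     14  Ravi      13
4      8   Kai       8
group by name, min of tenure:
      tenure
name        
Kai        8
Ravi      13
add column tenure_x3 = t['tenure'] * 3:
      tenure  tenure_x3
name                   
Kai        8         24
Ravi      13         39

24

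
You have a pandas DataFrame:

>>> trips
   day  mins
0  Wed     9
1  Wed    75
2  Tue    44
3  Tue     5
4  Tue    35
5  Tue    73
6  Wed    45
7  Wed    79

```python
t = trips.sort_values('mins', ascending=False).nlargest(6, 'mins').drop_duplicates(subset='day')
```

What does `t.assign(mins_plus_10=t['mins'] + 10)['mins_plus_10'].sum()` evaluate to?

172

sort by mins descending:
   day  mins
7  Wed    79
1  Wed    75
5  Tue    73
6  Wed    45
2  Tue    44
4  Tue    35
0  Wed     9
3  Tue     5
take 6 rows with largest mins:
   day  mins
7  Wed    79
1  Wed    75
5  Tue    73
6  Wed    45
2  Tue    44
4  Tue    35
drop duplicate day (keep=first):
   day  mins
7  Wed    79
5  Tue    73
add column mins_plus_10 = t['mins'] + 10:
   day  mins  mins_plus_10
7  Wed    79            89
5  Tue    73            83
The sum of column 'mins_plus_10' is 172.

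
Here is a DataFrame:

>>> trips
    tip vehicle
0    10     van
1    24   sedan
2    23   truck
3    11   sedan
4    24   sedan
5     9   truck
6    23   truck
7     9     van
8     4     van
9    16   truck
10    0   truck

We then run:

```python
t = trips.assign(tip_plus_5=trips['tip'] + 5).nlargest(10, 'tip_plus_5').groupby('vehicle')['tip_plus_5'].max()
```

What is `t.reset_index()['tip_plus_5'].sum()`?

72

add column tip_plus_5 = trips['tip'] + 5:
    tip vehicle  tip_plus_5
0    10     van          15
1    24   sedan          29
2    23   truck          28
3    11   sedan          16
4    24   sedan          29
5     9   truck          14
6    23   truck          28
7     9     van          14
8     4     van           9
9    16   truck          21
10    0   truck           5
take 10 rows with largest tip_plus_5:
   tip vehicle  tip_plus_5
1   24   sedan          29
4   24   sedan          29
2   23   truck          28
6   23   truck          28
9   16   truck          21
3   11   sedan          16
0   10     van          15
5    9   truck          14
7    9     van          14
8    4     van           9
group by vehicle, max of tip_plus_5:
vehicle
sedan    29
truck    28
van      15
Name: tip_plus_5, dtype: int64
reset_index():
  vehicle  tip_plus_5
0   sedan          29
1   truck          28
2     van          15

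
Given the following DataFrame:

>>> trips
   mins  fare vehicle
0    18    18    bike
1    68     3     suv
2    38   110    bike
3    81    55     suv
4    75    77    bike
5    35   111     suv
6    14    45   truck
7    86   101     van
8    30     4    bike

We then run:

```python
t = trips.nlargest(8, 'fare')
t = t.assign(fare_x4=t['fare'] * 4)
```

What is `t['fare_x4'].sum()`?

take 8 rows with largest fare:
   mins  fare vehicle
5    35   111     suv
2    38   110    bike
7    86   101     van
4    75    77    bike
3    81    55     suv
6    14    45   truck
0    18    18    bike
8    30     4    bike
add column fare_x4 = t['fare'] * 4:
   mins  fare vehicle  fare_x4
5    35   111     suv      444
2    38   110    bike      440
7    86   101     van      404
4    75    77    bike      308
3    81    55     suv      220
6    14    45   truck      180
0    18    18    bike       72
8    30     4    bike       16
Taking the sum of column 'fare_x4' gives 2084.

2084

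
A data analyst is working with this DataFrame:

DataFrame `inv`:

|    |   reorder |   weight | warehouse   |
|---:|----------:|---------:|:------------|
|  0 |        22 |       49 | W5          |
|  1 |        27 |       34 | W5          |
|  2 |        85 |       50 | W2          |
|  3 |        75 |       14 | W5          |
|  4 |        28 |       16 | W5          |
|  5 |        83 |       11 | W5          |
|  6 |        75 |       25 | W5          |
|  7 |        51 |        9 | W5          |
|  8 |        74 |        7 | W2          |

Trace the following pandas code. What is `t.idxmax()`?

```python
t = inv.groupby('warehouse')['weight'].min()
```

W5

group by warehouse, min of weight:
warehouse
W2    7
W5    9
Name: weight, dtype: int64
Then the label with the largest value: W5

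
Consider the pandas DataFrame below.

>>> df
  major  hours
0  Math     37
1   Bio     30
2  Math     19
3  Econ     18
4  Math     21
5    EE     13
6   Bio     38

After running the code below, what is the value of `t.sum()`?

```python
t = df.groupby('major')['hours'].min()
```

80

group by major, min of hours:
major
Bio     30
EE      13
Econ    18
Math    19
Name: hours, dtype: int64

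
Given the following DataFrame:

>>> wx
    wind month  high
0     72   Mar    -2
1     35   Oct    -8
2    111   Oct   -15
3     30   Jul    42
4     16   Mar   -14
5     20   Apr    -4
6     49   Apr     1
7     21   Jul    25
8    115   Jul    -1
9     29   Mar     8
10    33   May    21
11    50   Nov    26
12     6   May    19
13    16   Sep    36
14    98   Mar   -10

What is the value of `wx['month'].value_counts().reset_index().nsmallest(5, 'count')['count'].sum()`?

8

value_counts of month:
month
Mar    4
Jul    3
Oct    2
Apr    2
May    2
Nov    1
Sep    1
Name: count, dtype: int64
reset_index():
  month  count
0   Mar      4
1   Jul      3
2   Oct      2
3   Apr      2
4   May      2
5   Nov      1
6   Sep      1
take 5 rows with smallest count:
  month  count
5   Nov      1
6   Sep      1
2   Oct      2
3   Apr      2
4   May      2
Then the sum of column 'count': 8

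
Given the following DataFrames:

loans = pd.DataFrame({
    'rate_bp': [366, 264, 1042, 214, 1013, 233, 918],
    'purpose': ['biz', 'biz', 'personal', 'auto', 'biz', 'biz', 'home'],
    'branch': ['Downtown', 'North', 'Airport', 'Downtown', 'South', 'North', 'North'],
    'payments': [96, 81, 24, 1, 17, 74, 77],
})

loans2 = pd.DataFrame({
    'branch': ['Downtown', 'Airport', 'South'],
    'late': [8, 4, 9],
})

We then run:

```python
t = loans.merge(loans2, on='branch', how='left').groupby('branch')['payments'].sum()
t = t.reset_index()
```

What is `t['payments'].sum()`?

merge on 'branch' (how='left') → 7 rows:
   rate_bp   purpose    branch  payments  late
0      366       biz  Downtown        96   8.0
1      264       biz     North        81   NaN
2     1042  personal   Airport        24   4.0
3      214      auto  Downtown         1   8.0
4     1013       biz     South        17   9.0
5      233       biz     North        74   NaN
6      918      home     North        77   NaN
group by branch, sum of payments:
branch
Airport      24
Downtown     97
North       232
South        17
Name: payments, dtype: int64
reset_index():
     branch  payments
0   Airport        24
1  Downtown        97
2     North       232
3     South        17

370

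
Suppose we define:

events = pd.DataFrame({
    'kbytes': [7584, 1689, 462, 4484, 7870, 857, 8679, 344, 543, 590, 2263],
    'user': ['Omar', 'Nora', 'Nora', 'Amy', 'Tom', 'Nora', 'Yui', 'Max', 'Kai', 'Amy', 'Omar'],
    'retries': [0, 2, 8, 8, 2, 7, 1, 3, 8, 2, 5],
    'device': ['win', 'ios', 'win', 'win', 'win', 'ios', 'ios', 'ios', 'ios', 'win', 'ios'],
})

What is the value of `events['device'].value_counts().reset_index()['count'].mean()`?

5.5

value_counts of device:
device
ios    6
win    5
Name: count, dtype: int64
reset_index():
  device  count
0    ios      6
1    win      5
The mean of column 'count' is 5.5.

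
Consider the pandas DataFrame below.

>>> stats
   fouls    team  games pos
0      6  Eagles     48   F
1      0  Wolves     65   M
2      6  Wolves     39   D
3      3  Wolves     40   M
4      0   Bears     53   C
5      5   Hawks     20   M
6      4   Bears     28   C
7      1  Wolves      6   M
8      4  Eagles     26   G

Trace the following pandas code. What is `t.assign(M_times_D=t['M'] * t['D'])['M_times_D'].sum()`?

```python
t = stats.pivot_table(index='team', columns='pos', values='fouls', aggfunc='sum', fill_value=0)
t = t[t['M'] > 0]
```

pivot: rows=team, cols=pos, sum(fouls):
pos     C  D  F  G  M
team                 
Bears   4  0  0  0  0
Eagles  0  0  6  4  0
Hawks   0  0  0  0  5
Wolves  0  6  0  0  4
filter rows where M > 0:
pos     C  D  F  G  M
team                 
Hawks   0  0  0  0  5
Wolves  0  6  0  0  4
add column M_times_D = t['M'] * t['D']:
pos     C  D  F  G  M  M_times_D
team                            
Hawks   0  0  0  0  5          0
Wolves  0  6  0  0  4         24
Hence 24.

24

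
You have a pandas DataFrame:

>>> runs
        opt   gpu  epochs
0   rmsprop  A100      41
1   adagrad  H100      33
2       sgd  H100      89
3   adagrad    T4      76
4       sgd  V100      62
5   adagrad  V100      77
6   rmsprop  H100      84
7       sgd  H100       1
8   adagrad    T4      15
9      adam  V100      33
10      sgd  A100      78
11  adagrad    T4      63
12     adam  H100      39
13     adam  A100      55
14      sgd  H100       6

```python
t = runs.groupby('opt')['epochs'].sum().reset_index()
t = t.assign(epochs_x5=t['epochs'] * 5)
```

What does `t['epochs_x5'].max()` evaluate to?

group by opt, sum of epochs:
opt
adagrad    264
adam       127
rmsprop    125
sgd        236
Name: epochs, dtype: int64
reset_index():
       opt  epochs
0  adagrad     264
1     adam     127
2  rmsprop     125
3      sgd     236
add column epochs_x5 = t['epochs'] * 5:
       opt  epochs  epochs_x5
0  adagrad     264       1320
1     adam     127        635
2  rmsprop     125        625
3      sgd     236       1180
The max of column 'epochs_x5' is 1320.

1320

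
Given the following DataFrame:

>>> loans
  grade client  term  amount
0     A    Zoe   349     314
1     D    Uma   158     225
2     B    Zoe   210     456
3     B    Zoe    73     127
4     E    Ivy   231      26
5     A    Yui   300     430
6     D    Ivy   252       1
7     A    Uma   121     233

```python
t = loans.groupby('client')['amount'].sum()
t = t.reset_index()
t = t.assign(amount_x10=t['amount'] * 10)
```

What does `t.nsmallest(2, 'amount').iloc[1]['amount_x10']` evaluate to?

group by client, sum of amount:
client
Ivy     27
Uma    458
Yui    430
Zoe    897
Name: amount, dtype: int64
reset_index():
  client  amount
0    Ivy      27
1    Uma     458
2    Yui     430
3    Zoe     897
add column amount_x10 = t['amount'] * 10:
  client  amount  amount_x10
0    Ivy      27         270
1    Uma     458        4580
2    Yui     430        4300
3    Zoe     897        8970
take 2 rows with smallest amount:
  client  amount  amount_x10
0    Ivy      27         270
2    Yui     430        4300
The value at position 1, column 'amount_x10' is 4300.

4300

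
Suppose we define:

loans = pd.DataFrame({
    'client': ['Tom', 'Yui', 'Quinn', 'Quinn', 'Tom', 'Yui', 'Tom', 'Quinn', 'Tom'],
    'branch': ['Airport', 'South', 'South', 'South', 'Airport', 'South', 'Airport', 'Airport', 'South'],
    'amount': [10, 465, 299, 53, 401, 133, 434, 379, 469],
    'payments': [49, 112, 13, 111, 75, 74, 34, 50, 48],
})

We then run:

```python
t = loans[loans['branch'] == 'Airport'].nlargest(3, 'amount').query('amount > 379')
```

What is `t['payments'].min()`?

filter rows where branch == 'Airport':
  client   branch  amount  payments
0    Tom  Airport      10        49
4    Tom  Airport     401        75
6    Tom  Airport     434        34
7  Quinn  Airport     379        50
take 3 rows with largest amount:
  client   branch  amount  payments
6    Tom  Airport     434        34
4    Tom  Airport     401        75
7  Quinn  Airport     379        50
filter rows where amount > 379:
  client   branch  amount  payments
6    Tom  Airport     434        34
4    Tom  Airport     401        75
So min() = 34.

34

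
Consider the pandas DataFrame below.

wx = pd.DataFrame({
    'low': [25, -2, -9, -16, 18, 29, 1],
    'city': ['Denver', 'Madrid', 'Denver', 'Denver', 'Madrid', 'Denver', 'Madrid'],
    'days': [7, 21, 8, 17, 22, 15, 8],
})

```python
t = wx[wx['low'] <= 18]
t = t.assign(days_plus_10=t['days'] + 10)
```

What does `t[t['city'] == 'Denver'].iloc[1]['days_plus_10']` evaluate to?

27

filter rows where low <= 18:
   low    city  days
1   -2  Madrid    21
2   -9  Denver     8
3  -16  Denver    17
4   18  Madrid    22
6    1  Madrid     8
add column days_plus_10 = t['days'] + 10:
   low    city  days  days_plus_10
1   -2  Madrid    21            31
2   -9  Denver     8            18
3  -16  Denver    17            27
4   18  Madrid    22            32
6    1  Madrid     8            18
filter rows where city == 'Denver':
   low    city  days  days_plus_10
2   -9  Denver     8            18
3  -16  Denver    17            27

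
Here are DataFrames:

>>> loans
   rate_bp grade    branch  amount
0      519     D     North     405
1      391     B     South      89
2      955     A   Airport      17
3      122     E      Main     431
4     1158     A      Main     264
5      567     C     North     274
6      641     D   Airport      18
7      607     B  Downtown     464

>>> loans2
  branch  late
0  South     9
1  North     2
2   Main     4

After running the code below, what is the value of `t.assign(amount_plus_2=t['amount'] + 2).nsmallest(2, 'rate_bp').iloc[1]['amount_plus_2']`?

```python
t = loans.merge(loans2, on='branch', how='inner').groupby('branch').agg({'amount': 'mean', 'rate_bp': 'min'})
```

91.0

merge on 'branch' (how='inner') → 5 rows:
   rate_bp grade branch  amount  late
0      519     D  North     405     2
1      391     B  South      89     9
2      122     E   Main     431     4
3     1158     A   Main     264     4
4      567     C  North     274     2
group by branch: mean(amount), min(rate_bp):
        amount  rate_bp
branch                 
Main     347.5      122
North    339.5      519
South     89.0      391
add column amount_plus_2 = t['amount'] + 2:
        amount  rate_bp  amount_plus_2
branch                                
Main     347.5      122          349.5
North    339.5      519          341.5
South     89.0      391           91.0
take 2 rows with smallest rate_bp:
        amount  rate_bp  amount_plus_2
branch                                
Main     347.5      122          349.5
South     89.0      391           91.0
value at position 1, column 'amount_plus_2' → 91.0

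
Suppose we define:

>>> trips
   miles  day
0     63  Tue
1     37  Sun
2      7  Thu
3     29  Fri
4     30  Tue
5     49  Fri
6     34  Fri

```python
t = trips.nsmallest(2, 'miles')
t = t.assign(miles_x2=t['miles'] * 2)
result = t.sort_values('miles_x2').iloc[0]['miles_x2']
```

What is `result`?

take 2 rows with smallest miles:
   miles  day
2      7  Thu
3     29  Fri
add column miles_x2 = t['miles'] * 2:
   miles  day  miles_x2
2      7  Thu        14
3     29  Fri        58
sort by miles_x2:
   miles  day  miles_x2
2      7  Thu        14
3     29  Fri        58

14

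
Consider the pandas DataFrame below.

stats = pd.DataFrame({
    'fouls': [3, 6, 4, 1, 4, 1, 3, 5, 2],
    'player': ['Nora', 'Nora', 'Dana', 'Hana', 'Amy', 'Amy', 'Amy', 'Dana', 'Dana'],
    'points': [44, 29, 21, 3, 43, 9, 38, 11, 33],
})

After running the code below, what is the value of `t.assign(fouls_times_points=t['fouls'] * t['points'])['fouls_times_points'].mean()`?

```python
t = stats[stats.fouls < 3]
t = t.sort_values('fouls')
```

filter rows where fouls < 3:
   fouls player  points
3      1   Hana       3
5      1    Amy       9
8      2   Dana      33
sort by fouls:
   fouls player  points
3      1   Hana       3
5      1    Amy       9
8      2   Dana      33
add column fouls_times_points = t['fouls'] * t['points']:
   fouls player  points  fouls_times_points
3      1   Hana       3                   3
5      1    Amy       9                   9
8      2   Dana      33                  66
mean of column 'fouls_times_points' → 26.0

26.0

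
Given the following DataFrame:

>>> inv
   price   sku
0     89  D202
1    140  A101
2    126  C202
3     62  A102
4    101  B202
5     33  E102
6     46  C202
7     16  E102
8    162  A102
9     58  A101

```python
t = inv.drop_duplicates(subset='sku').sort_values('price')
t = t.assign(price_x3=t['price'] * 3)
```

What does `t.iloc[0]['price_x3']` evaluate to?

drop duplicate sku (keep=first):
   price   sku
0     89  D202
1    140  A101
2    126  C202
3     62  A102
4    101  B202
5     33  E102
sort by price:
   price   sku
5     33  E102
3     62  A102
0     89  D202
4    101  B202
2    126  C202
1    140  A101
add column price_x3 = t['price'] * 3:
   price   sku  price_x3
5     33  E102        99
3     62  A102       186
0     89  D202       267
4    101  B202       303
2    126  C202       378
1    140  A101       420
Taking the value at position 0, column 'price_x3' gives 99.

99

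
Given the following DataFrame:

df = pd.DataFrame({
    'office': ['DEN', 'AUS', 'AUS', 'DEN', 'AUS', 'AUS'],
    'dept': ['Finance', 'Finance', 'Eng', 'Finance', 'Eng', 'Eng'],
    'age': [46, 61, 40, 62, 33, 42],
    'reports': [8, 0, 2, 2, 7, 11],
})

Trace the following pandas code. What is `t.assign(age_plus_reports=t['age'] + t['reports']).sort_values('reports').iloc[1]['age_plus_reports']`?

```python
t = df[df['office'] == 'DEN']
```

54

filter rows where office == 'DEN':
  office     dept  age  reports
0    DEN  Finance   46        8
3    DEN  Finance   62        2
add column age_plus_reports = t['age'] + t['reports']:
  office     dept  age  reports  age_plus_reports
0    DEN  Finance   46        8                54
3    DEN  Finance   62        2                64
sort by reports:
  office     dept  age  reports  age_plus_reports
3    DEN  Finance   62        2                64
0    DEN  Finance   46        8                54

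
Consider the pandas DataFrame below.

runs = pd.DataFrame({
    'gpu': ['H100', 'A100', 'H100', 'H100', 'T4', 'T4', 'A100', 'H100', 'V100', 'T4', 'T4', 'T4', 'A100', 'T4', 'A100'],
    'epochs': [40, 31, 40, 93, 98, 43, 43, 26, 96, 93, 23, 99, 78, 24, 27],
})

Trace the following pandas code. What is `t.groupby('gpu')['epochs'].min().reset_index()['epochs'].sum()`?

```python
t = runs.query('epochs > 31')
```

filter rows where epochs > 31:
     gpu  epochs
0   H100      40
2   H100      40
3   H100      93
4     T4      98
5     T4      43
6   A100      43
8   V100      96
9     T4      93
11    T4      99
12  A100      78
group by gpu, min of epochs:
gpu
A100    43
H100    40
T4      43
V100    96
Name: epochs, dtype: int64
reset_index():
    gpu  epochs
0  A100      43
1  H100      40
2    T4      43
3  V100      96
Finally, sum of column 'epochs' = 222.

222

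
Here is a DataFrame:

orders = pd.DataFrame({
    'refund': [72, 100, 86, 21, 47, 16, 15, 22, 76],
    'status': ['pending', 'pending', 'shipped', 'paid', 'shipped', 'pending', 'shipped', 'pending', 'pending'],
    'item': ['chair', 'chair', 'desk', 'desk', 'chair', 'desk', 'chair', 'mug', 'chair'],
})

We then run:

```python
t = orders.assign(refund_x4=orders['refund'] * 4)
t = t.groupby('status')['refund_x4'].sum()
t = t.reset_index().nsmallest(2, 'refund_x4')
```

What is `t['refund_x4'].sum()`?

add column refund_x4 = orders['refund'] * 4:
   refund   status   item  refund_x4
0      72  pending  chair        288
1     100  pending  chair        400
2      86  shipped   desk        344
3      21     paid   desk         84
4      47  shipped  chair        188
5      16  pending   desk         64
6      15  shipped  chair         60
7      22  pending    mug         88
8      76  pending  chair        304
group by status, sum of refund_x4:
status
paid         84
pending    1144
shipped     592
Name: refund_x4, dtype: int64
reset_index():
    status  refund_x4
0     paid         84
1  pending       1144
2  shipped        592
take 2 rows with smallest refund_x4:
    status  refund_x4
0     paid         84
2  shipped        592
Reading off the sum of column 'refund_x4', we get 676.

676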